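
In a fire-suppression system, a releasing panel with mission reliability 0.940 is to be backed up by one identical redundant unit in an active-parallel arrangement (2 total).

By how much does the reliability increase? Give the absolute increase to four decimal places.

0.0564

R_before = 0.940
R_after = 1 − (1 − 0.940)^2 = 0.9964
ΔR = 0.9964 − 0.940 = 0.0564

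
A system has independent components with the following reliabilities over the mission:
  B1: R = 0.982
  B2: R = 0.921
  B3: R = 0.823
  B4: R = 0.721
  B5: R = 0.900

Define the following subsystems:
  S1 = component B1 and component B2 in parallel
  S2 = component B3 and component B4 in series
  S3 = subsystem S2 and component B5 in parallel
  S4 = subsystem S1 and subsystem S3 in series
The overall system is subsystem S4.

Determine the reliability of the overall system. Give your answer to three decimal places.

0.958

Parallel (B1 and B2): 1 − (1 − 0.98200)(1 − 0.92100) = 0.99858
Series (B3 and B4): 0.82300 × 0.72100 = 0.59338
Parallel ([0.59338] and B5): 1 − (1 − 0.59338)(1 − 0.90000) = 0.95934
Series ([0.99858] and [0.95934]): 0.99858 × 0.95934 = 0.958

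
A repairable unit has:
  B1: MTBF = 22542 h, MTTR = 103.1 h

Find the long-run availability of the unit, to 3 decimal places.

0.995

A(B1) = MTBF/(MTBF+MTTR) = 22542/(22542+103.1) = 0.995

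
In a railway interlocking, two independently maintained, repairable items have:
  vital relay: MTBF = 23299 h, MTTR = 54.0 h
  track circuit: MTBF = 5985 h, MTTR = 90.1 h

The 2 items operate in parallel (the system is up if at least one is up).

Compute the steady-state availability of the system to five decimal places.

0.99997

A(vital relay) = MTBF/(MTBF+MTTR) = 23299/(23299+54.0) = 0.997688
A(track circuit) = MTBF/(MTBF+MTTR) = 5985/(5985+90.1) = 0.985169
Parallel availability: 1 − (1 − 0.997688)(1 − 0.985169) = 0.99997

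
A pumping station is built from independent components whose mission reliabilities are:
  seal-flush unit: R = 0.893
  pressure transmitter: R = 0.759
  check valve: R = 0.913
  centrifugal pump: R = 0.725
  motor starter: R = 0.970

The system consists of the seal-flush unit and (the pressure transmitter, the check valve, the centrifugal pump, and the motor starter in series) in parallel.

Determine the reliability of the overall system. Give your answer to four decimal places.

Series (pressure transmitter, check valve, centrifugal pump, and motor starter): 0.759000 × 0.913000 × 0.725000 × 0.970000 = 0.487329
Parallel (seal-flush unit and [0.487329]): 1 − (1 − 0.893000)(1 − 0.487329) = 0.9451

0.9451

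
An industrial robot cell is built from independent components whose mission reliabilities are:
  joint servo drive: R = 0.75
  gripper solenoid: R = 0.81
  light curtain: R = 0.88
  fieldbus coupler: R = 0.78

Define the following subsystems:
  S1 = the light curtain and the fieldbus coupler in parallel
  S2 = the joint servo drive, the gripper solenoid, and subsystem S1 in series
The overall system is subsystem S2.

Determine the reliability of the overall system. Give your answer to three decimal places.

0.591

Parallel (light curtain and fieldbus coupler): 1 − (1 − 0.88000)(1 − 0.78000) = 0.97360
Series (joint servo drive, gripper solenoid, and [0.97360]): 0.75000 × 0.81000 × 0.97360 = 0.591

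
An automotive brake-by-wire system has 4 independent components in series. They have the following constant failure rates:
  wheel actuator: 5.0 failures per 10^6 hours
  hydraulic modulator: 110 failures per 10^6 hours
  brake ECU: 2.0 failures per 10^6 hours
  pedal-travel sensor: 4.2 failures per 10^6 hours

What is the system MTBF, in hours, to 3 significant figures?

Series of exponential components: λ_sys = Σ λ_i
λ_sys = 0.0000050 + 0.00011 + 0.0000020 + 0.0000042 = 1.2120e-04 /h
MTBF = 1 / λ_sys = 8250 h

8250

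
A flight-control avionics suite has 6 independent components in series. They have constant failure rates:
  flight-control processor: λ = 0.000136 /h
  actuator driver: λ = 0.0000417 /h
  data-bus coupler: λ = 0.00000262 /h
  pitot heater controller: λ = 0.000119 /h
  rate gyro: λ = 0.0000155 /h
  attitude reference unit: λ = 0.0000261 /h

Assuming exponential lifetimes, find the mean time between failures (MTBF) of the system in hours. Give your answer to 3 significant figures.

2930

Series of exponential components: λ_sys = Σ λ_i
λ_sys = 0.000136 + 0.0000417 + 0.00000262 + 0.000119 + 0.0000155 + 0.0000261 = 3.4092e-04 /h
MTBF = 1 / λ_sys = 2930 h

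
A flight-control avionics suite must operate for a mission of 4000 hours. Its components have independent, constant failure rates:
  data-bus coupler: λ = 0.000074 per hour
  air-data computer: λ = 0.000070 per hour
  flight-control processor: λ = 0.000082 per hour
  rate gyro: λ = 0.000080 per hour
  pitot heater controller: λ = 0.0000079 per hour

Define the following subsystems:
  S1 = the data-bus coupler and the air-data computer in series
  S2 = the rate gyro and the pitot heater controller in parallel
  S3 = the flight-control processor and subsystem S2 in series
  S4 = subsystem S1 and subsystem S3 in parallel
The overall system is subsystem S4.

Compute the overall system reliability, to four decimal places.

0.8749

R(data-bus coupler) = exp(−0.000074 × 4000) = 0.743787
R(air-data computer) = exp(−0.000070 × 4000) = 0.755784
R(flight-control processor) = exp(−0.000082 × 4000) = 0.720363
R(rate gyro) = exp(−0.000080 × 4000) = 0.726149
R(pitot heater controller) = exp(−0.0000079 × 4000) = 0.968894
Series (data-bus coupler and air-data computer): 0.743787 × 0.755784 = 0.562142
Parallel (rate gyro and pitot heater controller): 1 − (1 − 0.726149)(1 − 0.968894) = 0.991482
Series (flight-control processor and [0.991482]): 0.720363 × 0.991482 = 0.714227
Parallel ([0.562142] and [0.714227]): 1 − (1 − 0.562142)(1 − 0.714227) = 0.8749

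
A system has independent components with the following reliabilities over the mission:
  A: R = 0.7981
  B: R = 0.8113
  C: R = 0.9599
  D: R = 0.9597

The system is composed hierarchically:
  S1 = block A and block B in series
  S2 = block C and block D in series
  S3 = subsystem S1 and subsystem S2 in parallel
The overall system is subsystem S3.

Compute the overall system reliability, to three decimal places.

0.972

Series (A and B): 0.79810 × 0.81130 = 0.64750
Series (C and D): 0.95990 × 0.95970 = 0.92122
Parallel ([0.64750] and [0.92122]): 1 − (1 − 0.64750)(1 − 0.92122) = 0.972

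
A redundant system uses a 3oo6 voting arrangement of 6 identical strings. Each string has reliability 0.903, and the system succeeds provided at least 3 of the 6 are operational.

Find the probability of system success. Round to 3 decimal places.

R = Σ_{i=3}^{6} C(6,i) p^i (1−p)^{6−i} with p = 0.903
C(6,3)·0.903^3·0.097^3 = 0.01344
C(6,4)·0.903^4·0.097^2 = 0.09384
C(6,5)·0.903^5·0.097^1 = 0.34943
C(6,6)·0.903^6·0.097^0 = 0.54216
Sum = 0.999

0.999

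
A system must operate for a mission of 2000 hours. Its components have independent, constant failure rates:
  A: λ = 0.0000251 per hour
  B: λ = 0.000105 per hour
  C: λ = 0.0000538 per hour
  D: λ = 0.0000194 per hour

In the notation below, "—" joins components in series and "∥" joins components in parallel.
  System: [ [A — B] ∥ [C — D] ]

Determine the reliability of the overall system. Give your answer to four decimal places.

R(A) = exp(−0.0000251 × 2000) = 0.951039
R(B) = exp(−0.000105 × 2000) = 0.810584
R(C) = exp(−0.0000538 × 2000) = 0.897987
R(D) = exp(−0.0000194 × 2000) = 0.961943
Series (A and B): 0.951039 × 0.810584 = 0.770897
Series (C and D): 0.897987 × 0.961943 = 0.863812
Parallel ([0.770897] and [0.863812]): 1 − (1 − 0.770897)(1 − 0.863812) = 0.9688

0.9688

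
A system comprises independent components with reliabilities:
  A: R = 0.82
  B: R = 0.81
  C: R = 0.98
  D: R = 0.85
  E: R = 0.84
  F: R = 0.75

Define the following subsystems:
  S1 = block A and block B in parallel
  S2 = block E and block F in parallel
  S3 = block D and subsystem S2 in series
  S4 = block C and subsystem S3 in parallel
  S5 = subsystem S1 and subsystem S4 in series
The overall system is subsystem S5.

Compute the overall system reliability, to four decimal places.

Parallel (A and B): 1 − (1 − 0.820000)(1 − 0.810000) = 0.965800
Parallel (E and F): 1 − (1 − 0.840000)(1 − 0.750000) = 0.960000
Series (D and [0.960000]): 0.850000 × 0.960000 = 0.816000
Parallel (C and [0.816000]): 1 − (1 − 0.980000)(1 − 0.816000) = 0.996320
Series ([0.965800] and [0.996320]): 0.965800 × 0.996320 = 0.9622

0.9622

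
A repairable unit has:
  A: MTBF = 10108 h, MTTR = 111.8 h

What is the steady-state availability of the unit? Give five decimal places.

0.98906

A(A) = MTBF/(MTBF+MTTR) = 10108/(10108+111.8) = 0.98906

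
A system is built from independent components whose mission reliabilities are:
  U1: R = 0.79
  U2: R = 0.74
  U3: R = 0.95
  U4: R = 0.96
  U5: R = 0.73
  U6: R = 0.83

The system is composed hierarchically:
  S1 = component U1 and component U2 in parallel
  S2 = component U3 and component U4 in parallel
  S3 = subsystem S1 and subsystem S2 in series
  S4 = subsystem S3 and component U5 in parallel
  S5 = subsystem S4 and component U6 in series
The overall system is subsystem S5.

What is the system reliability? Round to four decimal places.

Parallel (U1 and U2): 1 − (1 − 0.790000)(1 − 0.740000) = 0.945400
Parallel (U3 and U4): 1 − (1 − 0.950000)(1 − 0.960000) = 0.998000
Series ([0.945400] and [0.998000]): 0.945400 × 0.998000 = 0.943509
Parallel ([0.943509] and U5): 1 − (1 − 0.943509)(1 − 0.730000) = 0.984747
Series ([0.984747] and U6): 0.984747 × 0.830000 = 0.8173

0.8173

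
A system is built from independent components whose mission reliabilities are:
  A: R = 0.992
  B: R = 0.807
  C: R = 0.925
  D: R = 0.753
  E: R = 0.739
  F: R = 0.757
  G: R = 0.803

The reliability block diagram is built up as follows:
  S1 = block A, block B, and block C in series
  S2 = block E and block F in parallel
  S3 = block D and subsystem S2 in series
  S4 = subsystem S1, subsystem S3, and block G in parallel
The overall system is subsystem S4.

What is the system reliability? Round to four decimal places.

Series (A, B, and C): 0.992000 × 0.807000 × 0.925000 = 0.740503
Parallel (E and F): 1 − (1 − 0.739000)(1 − 0.757000) = 0.936577
Series (D and [0.936577]): 0.753000 × 0.936577 = 0.705242
Parallel ([0.740503], [0.705242], and G): 1 − (1 − 0.740503)(1 − 0.705242)(1 − 0.803000) = 0.9849

0.9849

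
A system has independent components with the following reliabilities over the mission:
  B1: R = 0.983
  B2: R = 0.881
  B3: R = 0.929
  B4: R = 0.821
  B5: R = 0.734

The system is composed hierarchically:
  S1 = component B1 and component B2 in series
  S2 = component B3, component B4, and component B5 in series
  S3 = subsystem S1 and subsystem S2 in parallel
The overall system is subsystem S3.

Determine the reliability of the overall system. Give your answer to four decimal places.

0.9410

Series (B1 and B2): 0.983000 × 0.881000 = 0.866023
Series (B3, B4, and B5): 0.929000 × 0.821000 × 0.734000 = 0.559828
Parallel ([0.866023] and [0.559828]): 1 − (1 − 0.866023)(1 − 0.559828) = 0.9410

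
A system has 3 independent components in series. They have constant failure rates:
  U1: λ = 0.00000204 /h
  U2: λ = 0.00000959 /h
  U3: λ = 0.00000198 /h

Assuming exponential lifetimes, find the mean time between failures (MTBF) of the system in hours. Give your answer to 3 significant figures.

Series of exponential components: λ_sys = Σ λ_i
λ_sys = 0.00000204 + 0.00000959 + 0.00000198 = 1.3610e-05 /h
MTBF = 1 / λ_sys = 73500 h

73500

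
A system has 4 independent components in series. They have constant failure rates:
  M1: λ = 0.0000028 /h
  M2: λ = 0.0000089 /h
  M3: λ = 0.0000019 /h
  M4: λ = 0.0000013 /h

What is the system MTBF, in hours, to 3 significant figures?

67100

Series of exponential components: λ_sys = Σ λ_i
λ_sys = 0.0000028 + 0.0000089 + 0.0000019 + 0.0000013 = 1.4900e-05 /h
MTBF = 1 / λ_sys = 67100 h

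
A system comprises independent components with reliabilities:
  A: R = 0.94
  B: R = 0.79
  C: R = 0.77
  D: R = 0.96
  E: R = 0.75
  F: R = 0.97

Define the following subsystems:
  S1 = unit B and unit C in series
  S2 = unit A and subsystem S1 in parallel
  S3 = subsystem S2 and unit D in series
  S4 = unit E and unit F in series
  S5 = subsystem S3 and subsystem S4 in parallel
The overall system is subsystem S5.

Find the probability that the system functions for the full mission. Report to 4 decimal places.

Series (B and C): 0.790000 × 0.770000 = 0.608300
Parallel (A and [0.608300]): 1 − (1 − 0.940000)(1 − 0.608300) = 0.976498
Series ([0.976498] and D): 0.976498 × 0.960000 = 0.937438
Series (E and F): 0.750000 × 0.970000 = 0.727500
Parallel ([0.937438] and [0.727500]): 1 − (1 − 0.937438)(1 − 0.727500) = 0.9830

0.9830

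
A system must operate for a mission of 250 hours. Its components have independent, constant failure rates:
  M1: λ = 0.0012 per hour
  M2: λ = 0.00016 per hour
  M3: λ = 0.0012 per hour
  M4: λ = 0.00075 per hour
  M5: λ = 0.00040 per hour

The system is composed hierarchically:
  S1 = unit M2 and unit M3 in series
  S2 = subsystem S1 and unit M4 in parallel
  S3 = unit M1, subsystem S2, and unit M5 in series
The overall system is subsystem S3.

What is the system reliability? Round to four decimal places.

R(M1) = exp(−0.0012 × 250) = 0.740818
R(M2) = exp(−0.00016 × 250) = 0.960789
R(M3) = exp(−0.0012 × 250) = 0.740818
R(M4) = exp(−0.00075 × 250) = 0.829029
R(M5) = exp(−0.00040 × 250) = 0.904837
Series (M2 and M3): 0.960789 × 0.740818 = 0.711770
Parallel ([0.711770] and M4): 1 − (1 − 0.711770)(1 − 0.829029) = 0.950721
Series (M1, [0.950721], and M5): 0.740818 × 0.950721 × 0.904837 = 0.6373

0.6373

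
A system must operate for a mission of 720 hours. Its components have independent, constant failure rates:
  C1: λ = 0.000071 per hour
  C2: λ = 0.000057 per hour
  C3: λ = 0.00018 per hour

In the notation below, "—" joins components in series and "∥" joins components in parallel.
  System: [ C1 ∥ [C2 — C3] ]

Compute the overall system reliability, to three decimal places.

0.992

R(C1) = exp(−0.000071 × 720) = 0.95016
R(C2) = exp(−0.000057 × 720) = 0.95979
R(C3) = exp(−0.00018 × 720) = 0.87845
Series (C2 and C3): 0.95979 × 0.87845 = 0.84313
Parallel (C1 and [0.84313]): 1 − (1 − 0.95016)(1 − 0.84313) = 0.992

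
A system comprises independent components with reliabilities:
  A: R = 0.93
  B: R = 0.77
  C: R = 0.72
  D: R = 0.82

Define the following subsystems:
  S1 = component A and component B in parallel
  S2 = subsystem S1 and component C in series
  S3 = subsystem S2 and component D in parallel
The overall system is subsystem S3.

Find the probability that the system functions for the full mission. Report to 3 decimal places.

Parallel (A and B): 1 − (1 − 0.93000)(1 − 0.77000) = 0.98390
Series ([0.98390] and C): 0.98390 × 0.72000 = 0.70841
Parallel ([0.70841] and D): 1 − (1 − 0.70841)(1 − 0.82000) = 0.948

0.948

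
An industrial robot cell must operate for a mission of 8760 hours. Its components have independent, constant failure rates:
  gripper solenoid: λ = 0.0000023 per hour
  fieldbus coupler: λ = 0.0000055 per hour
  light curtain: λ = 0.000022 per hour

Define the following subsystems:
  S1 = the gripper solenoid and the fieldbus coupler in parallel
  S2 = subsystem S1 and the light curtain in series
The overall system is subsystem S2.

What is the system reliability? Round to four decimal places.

0.8239

R(gripper solenoid) = exp(−0.0000023 × 8760) = 0.980054
R(fieldbus coupler) = exp(−0.0000055 × 8760) = 0.952962
R(light curtain) = exp(−0.000022 × 8760) = 0.824713
Parallel (gripper solenoid and fieldbus coupler): 1 − (1 − 0.980054)(1 − 0.952962) = 0.999062
Series ([0.999062] and light curtain): 0.999062 × 0.824713 = 0.8239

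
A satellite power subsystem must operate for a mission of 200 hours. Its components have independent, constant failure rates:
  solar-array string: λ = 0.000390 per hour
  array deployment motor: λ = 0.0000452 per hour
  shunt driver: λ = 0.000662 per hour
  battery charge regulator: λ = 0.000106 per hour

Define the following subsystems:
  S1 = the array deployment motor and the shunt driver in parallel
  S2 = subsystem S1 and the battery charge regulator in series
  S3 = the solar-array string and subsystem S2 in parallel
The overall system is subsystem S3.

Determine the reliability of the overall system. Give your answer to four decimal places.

R(solar-array string) = exp(−0.000390 × 200) = 0.924964
R(array deployment motor) = exp(−0.0000452 × 200) = 0.991001
R(shunt driver) = exp(−0.000662 × 200) = 0.875991
R(battery charge regulator) = exp(−0.000106 × 200) = 0.979023
Parallel (array deployment motor and shunt driver): 1 − (1 − 0.991001)(1 − 0.875991) = 0.998884
Series ([0.998884] and battery charge regulator): 0.998884 × 0.979023 = 0.977930
Parallel (solar-array string and [0.977930]): 1 − (1 − 0.924964)(1 − 0.977930) = 0.9983

0.9983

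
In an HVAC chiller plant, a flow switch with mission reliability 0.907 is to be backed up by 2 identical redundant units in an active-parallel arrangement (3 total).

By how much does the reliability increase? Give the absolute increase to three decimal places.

R_before = 0.907
R_after = 1 − (1 − 0.907)^3 = 0.999
ΔR = 0.999 − 0.907 = 0.092

0.092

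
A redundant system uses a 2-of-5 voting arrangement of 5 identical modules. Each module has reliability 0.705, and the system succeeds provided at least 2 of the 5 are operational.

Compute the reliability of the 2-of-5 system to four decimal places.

R = Σ_{i=2}^{5} C(5,i) p^i (1−p)^{5−i} with p = 0.705
C(5,2)·0.705^2·0.295^3 = 0.127598
C(5,3)·0.705^3·0.295^2 = 0.304938
C(5,4)·0.705^4·0.295^1 = 0.364375
C(5,5)·0.705^5·0.295^0 = 0.174159
Sum = 0.9711

0.9711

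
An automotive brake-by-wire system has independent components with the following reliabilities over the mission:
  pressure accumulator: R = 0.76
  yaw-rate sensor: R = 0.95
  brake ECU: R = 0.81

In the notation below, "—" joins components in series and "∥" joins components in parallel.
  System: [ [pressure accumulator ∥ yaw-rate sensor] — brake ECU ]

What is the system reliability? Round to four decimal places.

Parallel (pressure accumulator and yaw-rate sensor): 1 − (1 − 0.760000)(1 − 0.950000) = 0.988000
Series ([0.988000] and brake ECU): 0.988000 × 0.810000 = 0.8003

0.8003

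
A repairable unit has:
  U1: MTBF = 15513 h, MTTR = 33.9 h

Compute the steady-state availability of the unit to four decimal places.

0.9978

A(U1) = MTBF/(MTBF+MTTR) = 15513/(15513+33.9) = 0.9978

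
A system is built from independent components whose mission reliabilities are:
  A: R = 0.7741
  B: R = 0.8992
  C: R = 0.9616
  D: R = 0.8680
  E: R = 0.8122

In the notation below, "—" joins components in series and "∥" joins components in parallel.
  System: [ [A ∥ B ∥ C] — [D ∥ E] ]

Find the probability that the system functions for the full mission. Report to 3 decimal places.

0.974

Parallel (A, B, and C): 1 − (1 − 0.77410)(1 − 0.89920)(1 − 0.96160) = 0.99913
Parallel (D and E): 1 − (1 − 0.86800)(1 − 0.81220) = 0.97521
Series ([0.99913] and [0.97521]): 0.99913 × 0.97521 = 0.974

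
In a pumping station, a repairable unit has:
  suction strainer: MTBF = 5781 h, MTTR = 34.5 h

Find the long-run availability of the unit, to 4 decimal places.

0.9941

A(suction strainer) = MTBF/(MTBF+MTTR) = 5781/(5781+34.5) = 0.9941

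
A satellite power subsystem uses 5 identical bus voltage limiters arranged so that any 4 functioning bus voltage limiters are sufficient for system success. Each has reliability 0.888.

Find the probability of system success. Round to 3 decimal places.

R = Σ_{i=4}^{5} C(5,i) p^i (1−p)^{5−i} with p = 0.888
C(5,4)·0.888^4·0.112^1 = 0.34821
C(5,5)·0.888^5·0.112^0 = 0.55216
Sum = 0.900

0.900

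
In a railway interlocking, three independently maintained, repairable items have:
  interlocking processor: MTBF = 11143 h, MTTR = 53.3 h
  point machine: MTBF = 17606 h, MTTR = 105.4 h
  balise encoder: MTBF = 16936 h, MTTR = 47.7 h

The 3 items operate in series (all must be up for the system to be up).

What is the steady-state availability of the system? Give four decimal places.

A(interlocking processor) = MTBF/(MTBF+MTTR) = 11143/(11143+53.3) = 0.995239
A(point machine) = MTBF/(MTBF+MTTR) = 17606/(17606+105.4) = 0.994049
A(balise encoder) = MTBF/(MTBF+MTTR) = 16936/(16936+47.7) = 0.997191
Series availability: 0.995239 × 0.994049 × 0.997191 = 0.9865

0.9865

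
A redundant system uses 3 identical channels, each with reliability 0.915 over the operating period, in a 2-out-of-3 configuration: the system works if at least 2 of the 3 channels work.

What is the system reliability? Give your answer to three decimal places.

R = Σ_{i=2}^{3} C(3,i) p^i (1−p)^{3−i} with p = 0.915
C(3,2)·0.915^2·0.085^1 = 0.21349
C(3,3)·0.915^3·0.085^0 = 0.76606
Sum = 0.980

0.980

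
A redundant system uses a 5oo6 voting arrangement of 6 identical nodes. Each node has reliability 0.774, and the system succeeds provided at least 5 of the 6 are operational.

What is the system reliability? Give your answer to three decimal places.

R = Σ_{i=5}^{6} C(6,i) p^i (1−p)^{6−i} with p = 0.774
C(6,5)·0.774^5·0.226^1 = 0.37667
C(6,6)·0.774^6·0.226^0 = 0.21500
Sum = 0.592

0.592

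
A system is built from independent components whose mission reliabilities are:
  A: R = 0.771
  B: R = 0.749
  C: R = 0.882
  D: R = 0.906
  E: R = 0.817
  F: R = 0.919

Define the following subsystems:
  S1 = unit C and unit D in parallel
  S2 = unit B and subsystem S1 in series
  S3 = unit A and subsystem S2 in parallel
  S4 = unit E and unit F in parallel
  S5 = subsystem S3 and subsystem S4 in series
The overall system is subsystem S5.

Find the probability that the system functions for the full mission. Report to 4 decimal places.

0.9267

Parallel (C and D): 1 − (1 − 0.882000)(1 − 0.906000) = 0.988908
Series (B and [0.988908]): 0.749000 × 0.988908 = 0.740692
Parallel (A and [0.740692]): 1 − (1 − 0.771000)(1 − 0.740692) = 0.940618
Parallel (E and F): 1 − (1 − 0.817000)(1 − 0.919000) = 0.985177
Series ([0.940618] and [0.985177]): 0.940618 × 0.985177 = 0.9267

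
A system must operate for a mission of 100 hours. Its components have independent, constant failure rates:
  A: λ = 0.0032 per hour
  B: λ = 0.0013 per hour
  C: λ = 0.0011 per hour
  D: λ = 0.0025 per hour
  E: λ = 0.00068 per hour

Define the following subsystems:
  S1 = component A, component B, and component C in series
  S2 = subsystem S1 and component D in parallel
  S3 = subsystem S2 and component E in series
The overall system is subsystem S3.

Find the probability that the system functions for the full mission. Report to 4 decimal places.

R(A) = exp(−0.0032 × 100) = 0.726149
R(B) = exp(−0.0013 × 100) = 0.878095
R(C) = exp(−0.0011 × 100) = 0.895834
R(D) = exp(−0.0025 × 100) = 0.778801
R(E) = exp(−0.00068 × 100) = 0.934260
Series (A, B, and C): 0.726149 × 0.878095 × 0.895834 = 0.571209
Parallel ([0.571209] and D): 1 − (1 − 0.571209)(1 − 0.778801) = 0.905152
Series ([0.905152] and E): 0.905152 × 0.934260 = 0.8456

0.8456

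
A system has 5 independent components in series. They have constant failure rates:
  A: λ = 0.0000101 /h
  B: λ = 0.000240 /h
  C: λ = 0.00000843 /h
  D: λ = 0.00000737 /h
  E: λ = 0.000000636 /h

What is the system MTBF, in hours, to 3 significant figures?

3750

Series of exponential components: λ_sys = Σ λ_i
λ_sys = 0.0000101 + 0.000240 + 0.00000843 + 0.00000737 + 0.000000636 = 2.6654e-04 /h
MTBF = 1 / λ_sys = 3750 h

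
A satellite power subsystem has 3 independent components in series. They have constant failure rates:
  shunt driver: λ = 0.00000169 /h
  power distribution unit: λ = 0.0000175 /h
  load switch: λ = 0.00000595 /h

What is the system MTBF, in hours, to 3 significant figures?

Series of exponential components: λ_sys = Σ λ_i
λ_sys = 0.00000169 + 0.0000175 + 0.00000595 = 2.5140e-05 /h
MTBF = 1 / λ_sys = 39800 h

39800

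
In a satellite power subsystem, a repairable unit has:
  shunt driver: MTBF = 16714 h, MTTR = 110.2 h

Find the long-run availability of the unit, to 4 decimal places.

0.9934

A(shunt driver) = MTBF/(MTBF+MTTR) = 16714/(16714+110.2) = 0.9934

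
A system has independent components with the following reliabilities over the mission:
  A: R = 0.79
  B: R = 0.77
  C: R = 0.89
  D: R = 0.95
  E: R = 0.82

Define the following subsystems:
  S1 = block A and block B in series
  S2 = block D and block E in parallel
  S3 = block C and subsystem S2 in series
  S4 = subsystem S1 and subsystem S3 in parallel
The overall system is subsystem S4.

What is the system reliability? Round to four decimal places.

Series (A and B): 0.790000 × 0.770000 = 0.608300
Parallel (D and E): 1 − (1 − 0.950000)(1 − 0.820000) = 0.991000
Series (C and [0.991000]): 0.890000 × 0.991000 = 0.881990
Parallel ([0.608300] and [0.881990]): 1 − (1 − 0.608300)(1 − 0.881990) = 0.9538

0.9538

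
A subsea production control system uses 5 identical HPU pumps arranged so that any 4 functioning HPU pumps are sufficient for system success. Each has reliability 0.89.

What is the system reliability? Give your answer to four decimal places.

0.9035

R = Σ_{i=4}^{5} C(5,i) p^i (1−p)^{5−i} with p = 0.89
C(5,4)·0.89^4·0.11^1 = 0.345082
C(5,5)·0.89^5·0.11^0 = 0.558406
Sum = 0.9035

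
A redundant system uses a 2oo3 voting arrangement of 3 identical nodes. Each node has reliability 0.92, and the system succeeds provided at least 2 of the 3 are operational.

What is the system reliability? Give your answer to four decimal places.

R = Σ_{i=2}^{3} C(3,i) p^i (1−p)^{3−i} with p = 0.92
C(3,2)·0.92^2·0.08^1 = 0.203136
C(3,3)·0.92^3·0.08^0 = 0.778688
Sum = 0.9818

0.9818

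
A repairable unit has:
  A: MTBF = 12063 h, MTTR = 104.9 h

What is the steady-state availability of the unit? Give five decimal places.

0.99138

A(A) = MTBF/(MTBF+MTTR) = 12063/(12063+104.9) = 0.99138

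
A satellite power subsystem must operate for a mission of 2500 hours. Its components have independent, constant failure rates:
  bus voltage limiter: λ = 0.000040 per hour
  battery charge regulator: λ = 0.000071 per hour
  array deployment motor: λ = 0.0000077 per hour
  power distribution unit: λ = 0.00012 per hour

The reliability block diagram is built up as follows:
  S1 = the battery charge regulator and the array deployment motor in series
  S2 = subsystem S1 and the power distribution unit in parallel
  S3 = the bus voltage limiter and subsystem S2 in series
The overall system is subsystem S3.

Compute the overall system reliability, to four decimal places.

R(bus voltage limiter) = exp(−0.000040 × 2500) = 0.904837
R(battery charge regulator) = exp(−0.000071 × 2500) = 0.837361
R(array deployment motor) = exp(−0.0000077 × 2500) = 0.980934
R(power distribution unit) = exp(−0.00012 × 2500) = 0.740818
Series (battery charge regulator and array deployment motor): 0.837361 × 0.980934 = 0.821396
Parallel ([0.821396] and power distribution unit): 1 − (1 − 0.821396)(1 − 0.740818) = 0.953709
Series (bus voltage limiter and [0.953709]): 0.904837 × 0.953709 = 0.8630

0.8630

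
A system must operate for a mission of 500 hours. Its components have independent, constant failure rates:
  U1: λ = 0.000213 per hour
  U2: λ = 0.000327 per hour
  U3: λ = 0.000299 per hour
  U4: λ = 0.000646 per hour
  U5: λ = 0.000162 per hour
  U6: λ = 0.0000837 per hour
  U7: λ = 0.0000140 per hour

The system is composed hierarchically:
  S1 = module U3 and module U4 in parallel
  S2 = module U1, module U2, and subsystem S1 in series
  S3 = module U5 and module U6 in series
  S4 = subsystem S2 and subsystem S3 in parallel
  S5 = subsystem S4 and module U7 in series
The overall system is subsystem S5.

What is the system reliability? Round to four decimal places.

0.9625

R(U1) = exp(−0.000213 × 500) = 0.898975
R(U2) = exp(−0.000327 × 500) = 0.849166
R(U3) = exp(−0.000299 × 500) = 0.861138
R(U4) = exp(−0.000646 × 500) = 0.723974
R(U5) = exp(−0.000162 × 500) = 0.922194
R(U6) = exp(−0.0000837 × 500) = 0.959014
R(U7) = exp(−0.0000140 × 500) = 0.993024
Parallel (U3 and U4): 1 − (1 − 0.861138)(1 − 0.723974) = 0.961670
Series (U1, U2, and [0.961670]): 0.898975 × 0.849166 × 0.961670 = 0.734119
Series (U5 and U6): 0.922194 × 0.959014 = 0.884397
Parallel ([0.734119] and [0.884397]): 1 − (1 − 0.734119)(1 − 0.884397) = 0.969263
Series ([0.969263] and U7): 0.969263 × 0.993024 = 0.9625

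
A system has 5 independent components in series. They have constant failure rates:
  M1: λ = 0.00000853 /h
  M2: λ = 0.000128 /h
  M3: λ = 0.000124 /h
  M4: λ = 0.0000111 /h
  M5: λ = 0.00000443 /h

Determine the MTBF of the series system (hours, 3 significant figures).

3620

Series of exponential components: λ_sys = Σ λ_i
λ_sys = 0.00000853 + 0.000128 + 0.000124 + 0.0000111 + 0.00000443 = 2.7606e-04 /h
MTBF = 1 / λ_sys = 3620 h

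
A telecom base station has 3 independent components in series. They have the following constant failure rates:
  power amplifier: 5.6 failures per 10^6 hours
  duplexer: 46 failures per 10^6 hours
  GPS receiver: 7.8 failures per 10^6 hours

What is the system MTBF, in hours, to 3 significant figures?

Series of exponential components: λ_sys = Σ λ_i
λ_sys = 0.0000056 + 0.000046 + 0.0000078 = 5.9400e-05 /h
MTBF = 1 / λ_sys = 16800 h

16800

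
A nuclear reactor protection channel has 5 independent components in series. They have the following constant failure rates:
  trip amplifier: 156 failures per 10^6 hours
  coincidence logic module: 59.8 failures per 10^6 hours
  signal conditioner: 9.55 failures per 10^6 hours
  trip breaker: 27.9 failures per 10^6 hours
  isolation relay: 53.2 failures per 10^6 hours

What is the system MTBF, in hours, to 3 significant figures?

3260

Series of exponential components: λ_sys = Σ λ_i
λ_sys = 0.000156 + 0.0000598 + 0.00000955 + 0.0000279 + 0.0000532 = 3.0645e-04 /h
MTBF = 1 / λ_sys = 3260 h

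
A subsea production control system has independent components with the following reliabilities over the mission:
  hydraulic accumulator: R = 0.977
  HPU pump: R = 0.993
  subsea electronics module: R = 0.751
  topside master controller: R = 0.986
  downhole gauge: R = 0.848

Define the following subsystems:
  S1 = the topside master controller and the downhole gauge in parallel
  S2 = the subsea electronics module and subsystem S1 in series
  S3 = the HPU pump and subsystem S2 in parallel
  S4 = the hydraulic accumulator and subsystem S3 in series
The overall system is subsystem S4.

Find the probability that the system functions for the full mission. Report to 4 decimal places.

Parallel (topside master controller and downhole gauge): 1 − (1 − 0.986000)(1 − 0.848000) = 0.997872
Series (subsea electronics module and [0.997872]): 0.751000 × 0.997872 = 0.749402
Parallel (HPU pump and [0.749402]): 1 − (1 − 0.993000)(1 − 0.749402) = 0.998246
Series (hydraulic accumulator and [0.998246]): 0.977000 × 0.998246 = 0.9753

0.9753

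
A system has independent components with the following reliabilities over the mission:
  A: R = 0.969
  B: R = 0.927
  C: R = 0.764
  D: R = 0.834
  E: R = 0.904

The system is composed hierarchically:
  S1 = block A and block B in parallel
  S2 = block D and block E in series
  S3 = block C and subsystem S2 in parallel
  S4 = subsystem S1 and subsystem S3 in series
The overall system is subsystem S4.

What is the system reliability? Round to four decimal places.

0.9398

Parallel (A and B): 1 − (1 − 0.969000)(1 − 0.927000) = 0.997737
Series (D and E): 0.834000 × 0.904000 = 0.753936
Parallel (C and [0.753936]): 1 − (1 − 0.764000)(1 − 0.753936) = 0.941929
Series ([0.997737] and [0.941929]): 0.997737 × 0.941929 = 0.9398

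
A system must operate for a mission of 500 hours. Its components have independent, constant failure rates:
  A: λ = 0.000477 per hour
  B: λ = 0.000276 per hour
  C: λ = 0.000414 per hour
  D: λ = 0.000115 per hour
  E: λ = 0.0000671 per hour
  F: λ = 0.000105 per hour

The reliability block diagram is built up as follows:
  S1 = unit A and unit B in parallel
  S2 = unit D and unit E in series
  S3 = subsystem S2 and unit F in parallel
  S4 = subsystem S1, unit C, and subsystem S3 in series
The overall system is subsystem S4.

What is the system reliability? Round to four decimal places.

R(A) = exp(−0.000477 × 500) = 0.787809
R(B) = exp(−0.000276 × 500) = 0.871099
R(C) = exp(−0.000414 × 500) = 0.813020
R(D) = exp(−0.000115 × 500) = 0.944122
R(E) = exp(−0.0000671 × 500) = 0.967007
R(F) = exp(−0.000105 × 500) = 0.948854
Parallel (A and B): 1 − (1 − 0.787809)(1 − 0.871099) = 0.972648
Series (D and E): 0.944122 × 0.967007 = 0.912973
Parallel ([0.912973] and F): 1 − (1 − 0.912973)(1 − 0.948854) = 0.995549
Series ([0.972648], C, and [0.995549]): 0.972648 × 0.813020 × 0.995549 = 0.7873

0.7873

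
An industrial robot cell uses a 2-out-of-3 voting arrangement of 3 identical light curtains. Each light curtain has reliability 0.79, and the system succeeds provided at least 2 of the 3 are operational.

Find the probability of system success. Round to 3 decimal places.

0.886

R = Σ_{i=2}^{3} C(3,i) p^i (1−p)^{3−i} with p = 0.79
C(3,2)·0.79^2·0.21^1 = 0.39318
C(3,3)·0.79^3·0.21^0 = 0.49304
Sum = 0.886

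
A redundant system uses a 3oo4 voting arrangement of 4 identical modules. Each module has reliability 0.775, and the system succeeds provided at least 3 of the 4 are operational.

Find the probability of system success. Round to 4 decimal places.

0.7797

R = Σ_{i=3}^{4} C(4,i) p^i (1−p)^{4−i} with p = 0.775
C(4,3)·0.775^3·0.225^1 = 0.418936
C(4,4)·0.775^4·0.225^0 = 0.360750
Sum = 0.7797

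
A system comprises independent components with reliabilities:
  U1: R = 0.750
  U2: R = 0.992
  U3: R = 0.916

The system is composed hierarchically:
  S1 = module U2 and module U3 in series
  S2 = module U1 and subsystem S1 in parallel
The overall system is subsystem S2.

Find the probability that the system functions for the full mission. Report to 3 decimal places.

Series (U2 and U3): 0.99200 × 0.91600 = 0.90867
Parallel (U1 and [0.90867]): 1 − (1 − 0.75000)(1 − 0.90867) = 0.977

0.977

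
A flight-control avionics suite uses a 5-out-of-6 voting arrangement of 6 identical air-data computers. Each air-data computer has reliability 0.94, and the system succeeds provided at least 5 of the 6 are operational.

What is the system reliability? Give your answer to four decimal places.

0.9541

R = Σ_{i=5}^{6} C(6,i) p^i (1−p)^{6−i} with p = 0.94
C(6,5)·0.94^5·0.06^1 = 0.264205
C(6,6)·0.94^6·0.06^0 = 0.689870
Sum = 0.9541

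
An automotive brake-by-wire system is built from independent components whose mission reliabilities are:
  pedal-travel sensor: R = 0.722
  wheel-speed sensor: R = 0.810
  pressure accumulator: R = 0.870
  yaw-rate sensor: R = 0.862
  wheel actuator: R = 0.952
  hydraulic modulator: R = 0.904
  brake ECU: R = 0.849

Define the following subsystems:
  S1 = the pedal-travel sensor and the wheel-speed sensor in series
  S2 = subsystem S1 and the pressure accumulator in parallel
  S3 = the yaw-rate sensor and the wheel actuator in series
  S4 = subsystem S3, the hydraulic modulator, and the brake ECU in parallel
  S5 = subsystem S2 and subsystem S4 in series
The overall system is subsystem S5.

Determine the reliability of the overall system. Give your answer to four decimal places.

Series (pedal-travel sensor and wheel-speed sensor): 0.722000 × 0.810000 = 0.584820
Parallel ([0.584820] and pressure accumulator): 1 − (1 − 0.584820)(1 − 0.870000) = 0.946027
Series (yaw-rate sensor and wheel actuator): 0.862000 × 0.952000 = 0.820624
Parallel ([0.820624], hydraulic modulator, and brake ECU): 1 − (1 − 0.820624)(1 − 0.904000)(1 − 0.849000) = 0.997400
Series ([0.946027] and [0.997400]): 0.946027 × 0.997400 = 0.9436

0.9436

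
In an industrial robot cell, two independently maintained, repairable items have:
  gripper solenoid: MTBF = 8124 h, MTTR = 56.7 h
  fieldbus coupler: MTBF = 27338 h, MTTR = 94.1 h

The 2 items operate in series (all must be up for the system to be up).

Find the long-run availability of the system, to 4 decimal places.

A(gripper solenoid) = MTBF/(MTBF+MTTR) = 8124/(8124+56.7) = 0.993069
A(fieldbus coupler) = MTBF/(MTBF+MTTR) = 27338/(27338+94.1) = 0.996570
Series availability: 0.993069 × 0.996570 = 0.9897

0.9897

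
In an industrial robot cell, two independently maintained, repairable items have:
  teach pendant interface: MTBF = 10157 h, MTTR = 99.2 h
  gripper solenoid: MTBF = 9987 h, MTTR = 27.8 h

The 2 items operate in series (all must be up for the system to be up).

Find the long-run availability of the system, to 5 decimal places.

0.98758

A(teach pendant interface) = MTBF/(MTBF+MTTR) = 10157/(10157+99.2) = 0.990328
A(gripper solenoid) = MTBF/(MTBF+MTTR) = 9987/(9987+27.8) = 0.997224
Series availability: 0.990328 × 0.997224 = 0.98758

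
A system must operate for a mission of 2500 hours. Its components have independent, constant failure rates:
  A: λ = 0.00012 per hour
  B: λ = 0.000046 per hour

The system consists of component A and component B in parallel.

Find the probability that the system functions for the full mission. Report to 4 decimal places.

R(A) = exp(−0.00012 × 2500) = 0.740818
R(B) = exp(−0.000046 × 2500) = 0.891366
Parallel (A and B): 1 − (1 − 0.740818)(1 − 0.891366) = 0.9718

0.9718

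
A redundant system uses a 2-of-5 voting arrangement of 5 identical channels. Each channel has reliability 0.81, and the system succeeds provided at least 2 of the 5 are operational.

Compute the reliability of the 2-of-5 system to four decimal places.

R = Σ_{i=2}^{5} C(5,i) p^i (1−p)^{5−i} with p = 0.81
C(5,2)·0.81^2·0.19^3 = 0.045002
C(5,3)·0.81^3·0.19^2 = 0.191850
C(5,4)·0.81^4·0.19^1 = 0.408944
C(5,5)·0.81^5·0.19^0 = 0.348678
Sum = 0.9945

0.9945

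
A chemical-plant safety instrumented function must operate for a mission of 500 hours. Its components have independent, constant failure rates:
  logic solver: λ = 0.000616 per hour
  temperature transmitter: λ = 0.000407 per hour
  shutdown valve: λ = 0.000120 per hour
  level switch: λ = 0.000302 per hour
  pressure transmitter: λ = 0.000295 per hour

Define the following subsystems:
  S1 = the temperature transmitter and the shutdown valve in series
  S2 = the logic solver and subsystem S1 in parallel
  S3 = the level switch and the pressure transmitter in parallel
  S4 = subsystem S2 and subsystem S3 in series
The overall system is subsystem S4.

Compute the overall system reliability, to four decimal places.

R(logic solver) = exp(−0.000616 × 500) = 0.734915
R(temperature transmitter) = exp(−0.000407 × 500) = 0.815870
R(shutdown valve) = exp(−0.000120 × 500) = 0.941765
R(level switch) = exp(−0.000302 × 500) = 0.859848
R(pressure transmitter) = exp(−0.000295 × 500) = 0.862862
Series (temperature transmitter and shutdown valve): 0.815870 × 0.941765 = 0.768358
Parallel (logic solver and [0.768358]): 1 − (1 − 0.734915)(1 − 0.768358) = 0.938595
Parallel (level switch and pressure transmitter): 1 − (1 − 0.859848)(1 − 0.862862) = 0.980780
Series ([0.938595] and [0.980780]): 0.938595 × 0.980780 = 0.9206

0.9206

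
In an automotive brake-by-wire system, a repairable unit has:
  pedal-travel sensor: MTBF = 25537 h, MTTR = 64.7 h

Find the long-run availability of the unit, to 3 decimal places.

A(pedal-travel sensor) = MTBF/(MTBF+MTTR) = 25537/(25537+64.7) = 0.997

0.997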